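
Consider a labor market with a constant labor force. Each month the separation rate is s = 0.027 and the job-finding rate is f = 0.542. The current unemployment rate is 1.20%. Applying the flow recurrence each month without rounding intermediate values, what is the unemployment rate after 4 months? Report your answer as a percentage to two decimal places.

With a fixed labor force, u_{t+1} = u_t + s·(1−u_t) − f·u_t = u_t·(1−s−f) + s.
Here 1−s−f = 0.431 and s = 0.027.
u_1 = 0.012000 × 0.431 + 0.027 = 0.032172.
u_2 = 0.032172 × 0.431 + 0.027 = 0.040866.
u_3 = 0.040866 × 0.431 + 0.027 = 0.044613.
u_4 = 0.044613 × 0.431 + 0.027 = 0.046228.

Unemployment rate after four months ≈ 4.62%.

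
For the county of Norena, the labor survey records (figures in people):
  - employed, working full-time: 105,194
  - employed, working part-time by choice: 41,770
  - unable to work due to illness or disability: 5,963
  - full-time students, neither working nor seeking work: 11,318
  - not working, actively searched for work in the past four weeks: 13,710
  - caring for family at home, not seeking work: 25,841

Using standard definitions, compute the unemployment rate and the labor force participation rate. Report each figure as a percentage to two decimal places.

Employed = 105,194 + 41,770 = 146,964.
Unemployed = 13,710.
Labor force = 146,964 + 13,710 = 160,674.
Not in labor force = 5,963 + 11,318 + 25,841 = 43,122 (those not working and not actively searching are outside the labor force).
Civilian working-age population = 160,674 + 43,122 = 203,796.
Unemployment rate = 13,710 / 160,674 = 8.53%.
Labor force participation rate = 160,674 / 203,796 = 78.84%.

Unemployment rate ≈ 8.53%; labor force participation rate ≈ 78.84%.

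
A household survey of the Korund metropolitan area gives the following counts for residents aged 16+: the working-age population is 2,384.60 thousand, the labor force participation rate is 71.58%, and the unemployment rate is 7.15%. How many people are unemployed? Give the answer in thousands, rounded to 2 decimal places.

Labor force = 0.7158 × 2,384.60 = 1,706.90 thousand.
Unemployed = 0.0715 × 1,706.90 ≈ 122.04 thousand.

About 122.04 thousand are unemployed.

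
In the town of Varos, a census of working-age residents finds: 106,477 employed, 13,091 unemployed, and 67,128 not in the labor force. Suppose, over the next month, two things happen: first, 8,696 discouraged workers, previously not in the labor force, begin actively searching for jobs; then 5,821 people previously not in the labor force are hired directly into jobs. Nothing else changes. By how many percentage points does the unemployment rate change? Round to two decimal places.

The unemployment rate changes by +5.30 percentage points.

Initially, labor force = 106,477 + 13,091 = 119,568, so u = 13,091/119,568 = 10.95%.
After the first change, unemployed and labor force both rise by 8,696 → E = 106,477, U = 21,787, labor force = 128,264.
After the second change, employed and labor force both rise by 5,821; unemployed unchanged → E = 112,298, U = 21,787, labor force = 134,085.
New unemployment rate = 21,787 / 134,085 = 16.25%.
Change = 16.25% − 10.95% = +5.30 percentage points.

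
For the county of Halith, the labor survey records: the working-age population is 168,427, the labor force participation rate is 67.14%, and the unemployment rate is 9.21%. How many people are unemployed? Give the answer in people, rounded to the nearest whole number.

About 10,415 are unemployed.

Labor force = 0.6714 × 168,427 = 113,082.
Unemployed = 0.0921 × 113,082 ≈ 10,415.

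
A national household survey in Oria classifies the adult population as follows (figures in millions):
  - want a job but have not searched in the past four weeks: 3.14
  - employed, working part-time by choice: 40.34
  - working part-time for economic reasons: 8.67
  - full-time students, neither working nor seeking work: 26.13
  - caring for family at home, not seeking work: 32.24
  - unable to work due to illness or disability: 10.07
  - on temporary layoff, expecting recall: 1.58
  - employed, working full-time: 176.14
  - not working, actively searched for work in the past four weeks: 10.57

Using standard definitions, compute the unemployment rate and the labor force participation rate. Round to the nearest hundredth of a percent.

Employed = 40.34 + 8.67 + 176.14 = 225.15 million (anyone who worked, including part-time for economic reasons, counts as employed).
Unemployed = 1.58 + 10.57 = 12.15 million (jobless and actively searching, or on temporary layoff).
Labor force = 225.15 + 12.15 = 237.30 million.
Not in labor force = 3.14 + 26.13 + 32.24 + 10.07 = 71.58 million (those not working and not actively searching are outside the labor force — including those who want a job but have given up searching).
Civilian working-age population = 237.30 + 71.58 = 308.88 million.
Unemployment rate = 12.15 / 237.30 = 5.12%.
Labor force participation rate = 237.30 / 308.88 = 76.83%.

Unemployment rate ≈ 5.12%; labor force participation rate ≈ 76.83%.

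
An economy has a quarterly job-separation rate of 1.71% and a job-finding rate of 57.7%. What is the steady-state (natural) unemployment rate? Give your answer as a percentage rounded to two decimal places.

Steady-state unemployment rate ≈ 2.88%.

At steady state the flows balance: s·E = f·U, so U/(E+U) = s/(s+f).
u* = 1.71 / (1.71 + 57.7) = 1.71 / 59.41 = 2.88%.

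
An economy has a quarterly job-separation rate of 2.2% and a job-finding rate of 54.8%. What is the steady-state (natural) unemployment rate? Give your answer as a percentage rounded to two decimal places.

Steady-state unemployment rate ≈ 3.86%.

At steady state the flows balance: s·E = f·U, so U/(E+U) = s/(s+f).
u* = 2.2 / (2.2 + 54.8) = 2.2 / 57.00 = 3.86%.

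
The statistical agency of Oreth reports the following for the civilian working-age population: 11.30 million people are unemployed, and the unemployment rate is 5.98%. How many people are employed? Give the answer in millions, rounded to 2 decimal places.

Labor force = U / u = 11.30 / 0.0598 ≈ 188.96 million.
Employed = labor force − unemployed = 188.96 − 11.30 = 177.66 million.

About 177.66 million are employed.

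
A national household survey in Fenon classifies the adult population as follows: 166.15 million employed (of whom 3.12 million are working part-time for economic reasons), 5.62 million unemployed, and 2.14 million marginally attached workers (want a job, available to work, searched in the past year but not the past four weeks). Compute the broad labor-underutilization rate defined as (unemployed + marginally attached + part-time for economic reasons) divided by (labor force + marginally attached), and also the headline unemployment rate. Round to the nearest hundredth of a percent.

Labor force = 166.15 + 5.62 = 171.77 million.
Numerator = 5.62 + 2.14 + 3.12 = 10.88 million.
Denominator = 171.77 + 2.14 = 173.91 million.
Broad rate = 10.88 / 173.91 = 6.26%.
Headline unemployment rate = 5.62 / 171.77 = 3.27%.

Broad underutilization rate ≈ 6.26%; headline unemployment rate ≈ 3.27%.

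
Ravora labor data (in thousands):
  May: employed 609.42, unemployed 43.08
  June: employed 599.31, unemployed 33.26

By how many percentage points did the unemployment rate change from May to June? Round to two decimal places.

The unemployment rate changed by −1.34 percentage points.

May: labor force = 609.42 + 43.08 = 652.50; u = 43.08/652.50 = 6.60%.
June: labor force = 599.31 + 33.26 = 632.57; u = 33.26/632.57 = 5.26%.
Change = 5.26% − 6.60% = −1.34 pp.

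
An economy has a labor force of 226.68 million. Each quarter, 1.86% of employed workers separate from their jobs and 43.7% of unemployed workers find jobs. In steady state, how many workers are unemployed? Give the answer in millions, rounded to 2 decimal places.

About 9.25 million are unemployed in steady state.

Steady-state unemployment rate u* = s/(s+f) = 1.86/(1.86+43.7) = 0.040825.
Unemployed = u* × labor force = 0.040825 × 226.68 ≈ 9.25 million.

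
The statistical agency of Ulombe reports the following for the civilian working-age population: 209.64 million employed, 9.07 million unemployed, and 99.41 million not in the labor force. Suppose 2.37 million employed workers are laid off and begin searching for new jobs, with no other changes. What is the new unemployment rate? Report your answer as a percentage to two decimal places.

Initially, labor force = 209.64 + 9.07 = 218.71 million, so u = 9.07/218.71 = 4.15%.
After the change, employed falls and unemployed rises by 2.37; labor force unchanged → E = 207.27, U = 11.44, labor force = 218.71 million.
New unemployment rate = 11.44 / 218.71 = 5.23%.

New unemployment rate ≈ 5.23%.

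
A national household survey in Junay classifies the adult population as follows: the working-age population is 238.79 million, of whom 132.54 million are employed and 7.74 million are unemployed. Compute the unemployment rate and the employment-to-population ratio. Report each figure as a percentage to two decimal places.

Unemployment rate ≈ 5.52%; employment-population ratio ≈ 55.50%.

Labor force = employed + unemployed = 132.54 + 7.74 = 140.28 million.
Unemployment rate = 7.74 / 140.28 = 5.52%.
Employment-population ratio = 132.54 / 238.79 = 55.50%.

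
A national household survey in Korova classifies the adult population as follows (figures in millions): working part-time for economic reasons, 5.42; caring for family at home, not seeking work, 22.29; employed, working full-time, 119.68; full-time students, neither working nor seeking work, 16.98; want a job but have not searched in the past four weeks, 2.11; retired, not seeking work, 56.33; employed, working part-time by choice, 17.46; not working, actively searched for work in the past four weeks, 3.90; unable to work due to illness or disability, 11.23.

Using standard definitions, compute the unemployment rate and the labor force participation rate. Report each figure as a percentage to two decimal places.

Employed = 5.42 + 119.68 + 17.46 = 142.56 million (anyone who worked, including part-time for economic reasons, counts as employed).
Unemployed = 3.90 million.
Labor force = 142.56 + 3.90 = 146.46 million.
Not in labor force = 22.29 + 16.98 + 2.11 + 56.33 + 11.23 = 108.94 million (those not working and not actively searching are outside the labor force — including those who want a job but have given up searching).
Civilian working-age population = 146.46 + 108.94 = 255.40 million.
Unemployment rate = 3.90 / 146.46 = 2.66%.
Labor force participation rate = 146.46 / 255.40 = 57.35%.

Unemployment rate ≈ 2.66%; labor force participation rate ≈ 57.35%.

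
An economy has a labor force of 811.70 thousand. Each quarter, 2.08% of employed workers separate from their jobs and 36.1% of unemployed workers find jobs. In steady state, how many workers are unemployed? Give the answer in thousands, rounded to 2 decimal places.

Steady-state unemployment rate u* = s/(s+f) = 2.08/(2.08+36.1) = 0.054479.
Unemployed = u* × labor force = 0.054479 × 811.70 ≈ 44.22 thousand.

About 44.22 thousand are unemployed in steady state.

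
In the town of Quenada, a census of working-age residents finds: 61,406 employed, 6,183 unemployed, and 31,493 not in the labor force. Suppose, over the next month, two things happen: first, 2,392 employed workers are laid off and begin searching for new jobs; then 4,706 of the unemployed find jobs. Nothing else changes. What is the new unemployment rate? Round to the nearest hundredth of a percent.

New unemployment rate ≈ 5.72%.

Initially, labor force = 61,406 + 6,183 = 67,589, so u = 6,183/67,589 = 9.15%.
After the first change, employed falls and unemployed rises by 2,392; labor force unchanged → E = 59,014, U = 8,575, labor force = 67,589.
After the second change, unemployed falls and employed rises by 4,706; labor force unchanged → E = 63,720, U = 3,869, labor force = 67,589.
New unemployment rate = 3,869 / 67,589 = 5.72%.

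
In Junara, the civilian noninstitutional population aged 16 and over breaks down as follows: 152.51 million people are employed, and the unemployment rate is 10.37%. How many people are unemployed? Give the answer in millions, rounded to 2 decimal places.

Let U be the number unemployed. The labor force is E + U, and U/(E+U) = 0.1037.
So U = 0.1037 × 152.51 / (1 − 0.1037) = 15.8153 / 0.8963 ≈ 17.65 million.

About 17.65 million are unemployed.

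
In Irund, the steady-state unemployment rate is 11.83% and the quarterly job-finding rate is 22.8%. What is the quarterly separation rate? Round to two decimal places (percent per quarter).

From u* = s/(s+f): s = u·f/(1−u).
s = 0.1183 × 22.8 / (1 − 0.1183) = 2.6972 / 0.8817 ≈ 3.06% per quarter.

Separation rate ≈ 3.06% per quarter.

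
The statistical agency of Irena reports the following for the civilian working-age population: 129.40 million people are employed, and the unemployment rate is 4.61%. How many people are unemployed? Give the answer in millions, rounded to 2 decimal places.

About 6.25 million are unemployed.

Let U be the number unemployed. The labor force is E + U, and U/(E+U) = 0.0461.
So U = 0.0461 × 129.40 / (1 − 0.0461) = 5.9653 / 0.9539 ≈ 6.25 million.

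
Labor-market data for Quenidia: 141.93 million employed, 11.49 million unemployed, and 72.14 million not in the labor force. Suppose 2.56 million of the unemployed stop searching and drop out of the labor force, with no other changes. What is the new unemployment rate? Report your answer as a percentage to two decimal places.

New unemployment rate ≈ 5.92%.

Initially, labor force = 141.93 + 11.49 = 153.42 million, so u = 11.49/153.42 = 7.49%.
After the change, unemployed and labor force both fall by 2.56 → E = 141.93, U = 8.93, labor force = 150.86 million.
New unemployment rate = 8.93 / 150.86 = 5.92%.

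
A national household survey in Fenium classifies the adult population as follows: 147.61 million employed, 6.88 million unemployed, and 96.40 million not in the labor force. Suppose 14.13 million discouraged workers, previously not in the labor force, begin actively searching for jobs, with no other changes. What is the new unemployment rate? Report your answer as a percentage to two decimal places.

Initially, labor force = 147.61 + 6.88 = 154.49 million, so u = 6.88/154.49 = 4.45%.
After the change, unemployed and labor force both rise by 14.13 → E = 147.61, U = 21.01, labor force = 168.62 million.
New unemployment rate = 21.01 / 168.62 = 12.46%.

New unemployment rate ≈ 12.46%.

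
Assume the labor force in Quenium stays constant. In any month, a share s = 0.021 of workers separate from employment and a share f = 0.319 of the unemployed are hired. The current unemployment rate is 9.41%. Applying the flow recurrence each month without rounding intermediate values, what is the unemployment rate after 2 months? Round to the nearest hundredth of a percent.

Unemployment rate after two months ≈ 7.58%.

With a fixed labor force, u_{t+1} = u_t + s·(1−u_t) − f·u_t = u_t·(1−s−f) + s.
Here 1−s−f = 0.660 and s = 0.021.
u_1 = 0.094100 × 0.660 + 0.021 = 0.083106.
u_2 = 0.083106 × 0.660 + 0.021 = 0.075850.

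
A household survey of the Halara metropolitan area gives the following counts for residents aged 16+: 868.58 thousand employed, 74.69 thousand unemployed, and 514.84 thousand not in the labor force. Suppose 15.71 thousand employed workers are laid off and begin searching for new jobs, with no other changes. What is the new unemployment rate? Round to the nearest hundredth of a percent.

Initially, labor force = 868.58 + 74.69 = 943.27 thousand, so u = 74.69/943.27 = 7.92%.
After the change, employed falls and unemployed rises by 15.71; labor force unchanged → E = 852.87, U = 90.40, labor force = 943.27 thousand.
New unemployment rate = 90.40 / 943.27 = 9.58%.

New unemployment rate ≈ 9.58%.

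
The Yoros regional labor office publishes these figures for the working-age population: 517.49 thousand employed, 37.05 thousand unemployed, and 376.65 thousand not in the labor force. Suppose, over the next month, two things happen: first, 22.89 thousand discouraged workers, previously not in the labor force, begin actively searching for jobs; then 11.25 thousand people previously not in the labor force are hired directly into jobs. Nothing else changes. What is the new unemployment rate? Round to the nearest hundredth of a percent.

New unemployment rate ≈ 10.18%.

Initially, labor force = 517.49 + 37.05 = 554.54 thousand, so u = 37.05/554.54 = 6.68%.
After the first change, unemployed and labor force both rise by 22.89 → E = 517.49, U = 59.94, labor force = 577.43 thousand.
After the second change, employed and labor force both rise by 11.25; unemployed unchanged → E = 528.74, U = 59.94, labor force = 588.68 thousand.
New unemployment rate = 59.94 / 588.68 = 10.18%.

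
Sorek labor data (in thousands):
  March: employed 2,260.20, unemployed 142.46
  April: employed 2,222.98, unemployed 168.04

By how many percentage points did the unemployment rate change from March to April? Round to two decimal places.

The unemployment rate changed by +1.10 percentage points.

March: labor force = 2,260.20 + 142.46 = 2,402.66; u = 142.46/2,402.66 = 5.93%.
April: labor force = 2,222.98 + 168.04 = 2,391.02; u = 168.04/2,391.02 = 7.03%.
Change = 7.03% − 5.93% = +1.10 pp.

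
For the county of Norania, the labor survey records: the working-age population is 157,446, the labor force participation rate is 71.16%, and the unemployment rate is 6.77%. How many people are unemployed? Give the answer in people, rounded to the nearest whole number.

Labor force = 0.7116 × 157,446 = 112,039.
Unemployed = 0.0677 × 112,039 ≈ 7,585.

About 7,585 are unemployed.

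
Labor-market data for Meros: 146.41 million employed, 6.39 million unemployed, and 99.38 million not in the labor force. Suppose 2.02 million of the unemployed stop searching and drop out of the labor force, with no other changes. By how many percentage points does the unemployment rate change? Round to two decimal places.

The unemployment rate changes by −1.28 percentage points.

Initially, labor force = 146.41 + 6.39 = 152.80 million, so u = 6.39/152.80 = 4.18%.
After the change, unemployed and labor force both fall by 2.02 → E = 146.41, U = 4.37, labor force = 150.78 million.
New unemployment rate = 4.37 / 150.78 = 2.90%.
Change = 2.90% − 4.18% = −1.28 percentage points.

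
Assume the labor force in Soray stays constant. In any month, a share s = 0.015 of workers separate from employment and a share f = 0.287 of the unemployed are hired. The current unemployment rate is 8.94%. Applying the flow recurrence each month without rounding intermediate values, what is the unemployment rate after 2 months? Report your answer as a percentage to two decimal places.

Unemployment rate after two months ≈ 6.90%.

With a fixed labor force, u_{t+1} = u_t + s·(1−u_t) − f·u_t = u_t·(1−s−f) + s.
Here 1−s−f = 0.698 and s = 0.015.
u_1 = 0.089400 × 0.698 + 0.015 = 0.077401.
u_2 = 0.077401 × 0.698 + 0.015 = 0.069026.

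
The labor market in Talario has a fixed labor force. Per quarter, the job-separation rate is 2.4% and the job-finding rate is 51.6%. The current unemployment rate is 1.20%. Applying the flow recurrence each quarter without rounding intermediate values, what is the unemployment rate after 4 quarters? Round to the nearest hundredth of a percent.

With a fixed labor force, u_{t+1} = u_t + s·(1−u_t) − f·u_t = u_t·(1−s−f) + s.
Here 1−s−f = 0.460 and s = 0.024.
u_1 = 0.012000 × 0.460 + 0.024 = 0.029520.
u_2 = 0.029520 × 0.460 + 0.024 = 0.037579.
u_3 = 0.037579 × 0.460 + 0.024 = 0.041286.
u_4 = 0.041286 × 0.460 + 0.024 = 0.042992.

Unemployment rate after four quarters ≈ 4.30%.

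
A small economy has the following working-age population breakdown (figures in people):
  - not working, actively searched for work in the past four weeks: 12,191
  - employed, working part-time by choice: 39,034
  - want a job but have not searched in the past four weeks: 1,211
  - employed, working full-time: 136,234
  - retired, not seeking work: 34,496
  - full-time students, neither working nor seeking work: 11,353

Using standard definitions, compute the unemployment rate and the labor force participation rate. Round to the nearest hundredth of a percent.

Unemployment rate ≈ 6.50%; labor force participation rate ≈ 79.93%.

Employed = 39,034 + 136,234 = 175,268.
Unemployed = 12,191.
Labor force = 175,268 + 12,191 = 187,459.
Not in labor force = 1,211 + 34,496 + 11,353 = 47,060 (those not working and not actively searching are outside the labor force — including those who want a job but have given up searching).
Civilian working-age population = 187,459 + 47,060 = 234,519.
Unemployment rate = 12,191 / 187,459 = 6.50%.
Labor force participation rate = 187,459 / 234,519 = 79.93%.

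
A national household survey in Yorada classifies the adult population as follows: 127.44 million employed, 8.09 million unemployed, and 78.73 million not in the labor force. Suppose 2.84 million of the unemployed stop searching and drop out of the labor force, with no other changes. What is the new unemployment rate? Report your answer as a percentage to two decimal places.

Initially, labor force = 127.44 + 8.09 = 135.53 million, so u = 8.09/135.53 = 5.97%.
After the change, unemployed and labor force both fall by 2.84 → E = 127.44, U = 5.25, labor force = 132.69 million.
New unemployment rate = 5.25 / 132.69 = 3.96%.

New unemployment rate ≈ 3.96%.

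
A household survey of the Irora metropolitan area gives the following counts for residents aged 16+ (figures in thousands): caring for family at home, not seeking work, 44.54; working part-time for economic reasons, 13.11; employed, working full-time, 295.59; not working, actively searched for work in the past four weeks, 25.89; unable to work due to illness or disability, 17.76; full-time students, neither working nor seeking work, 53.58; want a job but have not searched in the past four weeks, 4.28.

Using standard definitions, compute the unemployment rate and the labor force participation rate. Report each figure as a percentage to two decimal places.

Employed = 13.11 + 295.59 = 308.70 thousand (anyone who worked, including part-time for economic reasons, counts as employed).
Unemployed = 25.89 thousand.
Labor force = 308.70 + 25.89 = 334.59 thousand.
Not in labor force = 44.54 + 17.76 + 53.58 + 4.28 = 120.16 thousand (those not working and not actively searching are outside the labor force — including those who want a job but have given up searching).
Civilian working-age population = 334.59 + 120.16 = 454.75 thousand.
Unemployment rate = 25.89 / 334.59 = 7.74%.
Labor force participation rate = 334.59 / 454.75 = 73.58%.

Unemployment rate ≈ 7.74%; labor force participation rate ≈ 73.58%.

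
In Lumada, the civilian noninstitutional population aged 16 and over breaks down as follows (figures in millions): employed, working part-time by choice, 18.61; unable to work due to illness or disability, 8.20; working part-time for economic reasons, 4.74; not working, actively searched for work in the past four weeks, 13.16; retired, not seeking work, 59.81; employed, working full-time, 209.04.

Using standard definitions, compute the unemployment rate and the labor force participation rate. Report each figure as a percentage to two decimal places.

Employed = 18.61 + 4.74 + 209.04 = 232.39 million (anyone who worked, including part-time for economic reasons, counts as employed).
Unemployed = 13.16 million.
Labor force = 232.39 + 13.16 = 245.55 million.
Not in labor force = 8.20 + 59.81 = 68.01 million (those not working and not actively searching are outside the labor force).
Civilian working-age population = 245.55 + 68.01 = 313.56 million.
Unemployment rate = 13.16 / 245.55 = 5.36%.
Labor force participation rate = 245.55 / 313.56 = 78.31%.

Unemployment rate ≈ 5.36%; labor force participation rate ≈ 78.31%.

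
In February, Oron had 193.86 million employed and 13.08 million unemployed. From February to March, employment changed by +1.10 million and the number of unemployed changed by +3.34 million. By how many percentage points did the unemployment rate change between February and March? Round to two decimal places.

The unemployment rate changed by +1.45 percentage points.

February: labor force = 193.86 + 13.08 = 206.94; u = 13.08/206.94 = 6.32%.
March: labor force = 194.96 + 16.42 = 211.38; u = 16.42/211.38 = 7.77%.
Change = 7.77% − 6.32% = +1.45 pp.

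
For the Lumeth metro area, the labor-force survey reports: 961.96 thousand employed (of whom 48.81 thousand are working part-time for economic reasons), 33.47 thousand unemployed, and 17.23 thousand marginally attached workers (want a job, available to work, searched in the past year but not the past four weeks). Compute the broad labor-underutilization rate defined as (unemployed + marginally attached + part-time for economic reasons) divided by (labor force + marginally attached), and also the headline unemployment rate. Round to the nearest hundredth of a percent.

Labor force = 961.96 + 33.47 = 995.43 thousand.
Numerator = 33.47 + 17.23 + 48.81 = 99.51 thousand.
Denominator = 995.43 + 17.23 = 1,012.66 thousand.
Broad rate = 99.51 / 1,012.66 = 9.83%.
Headline unemployment rate = 33.47 / 995.43 = 3.36%.

Broad underutilization rate ≈ 9.83%; headline unemployment rate ≈ 3.36%.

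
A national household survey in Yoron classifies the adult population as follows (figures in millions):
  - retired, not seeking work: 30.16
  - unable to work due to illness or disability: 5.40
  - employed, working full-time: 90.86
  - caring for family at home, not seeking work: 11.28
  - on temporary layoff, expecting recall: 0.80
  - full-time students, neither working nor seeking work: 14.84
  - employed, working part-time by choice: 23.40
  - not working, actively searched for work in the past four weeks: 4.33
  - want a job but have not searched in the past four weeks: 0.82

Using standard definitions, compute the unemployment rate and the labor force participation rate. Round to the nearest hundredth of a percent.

Unemployment rate ≈ 4.30%; labor force participation rate ≈ 65.64%.

Employed = 90.86 + 23.40 = 114.26 million.
Unemployed = 0.80 + 4.33 = 5.13 million (jobless and actively searching, or on temporary layoff).
Labor force = 114.26 + 5.13 = 119.39 million.
Not in labor force = 30.16 + 5.40 + 11.28 + 14.84 + 0.82 = 62.50 million (those not working and not actively searching are outside the labor force — including those who want a job but have given up searching).
Civilian working-age population = 119.39 + 62.50 = 181.89 million.
Unemployment rate = 5.13 / 119.39 = 4.30%.
Labor force participation rate = 119.39 / 181.89 = 65.64%.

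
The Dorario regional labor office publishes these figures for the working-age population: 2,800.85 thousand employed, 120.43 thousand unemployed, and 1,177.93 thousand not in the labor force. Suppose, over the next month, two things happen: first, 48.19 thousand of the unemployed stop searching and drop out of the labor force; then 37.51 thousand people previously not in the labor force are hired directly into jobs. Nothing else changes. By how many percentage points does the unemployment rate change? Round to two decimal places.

The unemployment rate changes by −1.64 percentage points.

Initially, labor force = 2,800.85 + 120.43 = 2,921.28 thousand, so u = 120.43/2,921.28 = 4.12%.
After the first change, unemployed and labor force both fall by 48.19 → E = 2,800.85, U = 72.24, labor force = 2,873.09 thousand.
After the second change, employed and labor force both rise by 37.51; unemployed unchanged → E = 2,838.36, U = 72.24, labor force = 2,910.60 thousand.
New unemployment rate = 72.24 / 2,910.60 = 2.48%.
Change = 2.48% − 4.12% = −1.64 percentage points.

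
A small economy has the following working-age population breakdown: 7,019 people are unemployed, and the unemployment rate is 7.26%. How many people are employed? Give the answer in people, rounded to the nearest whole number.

About 89,661 are employed.

Labor force = U / u = 7,019 / 0.0726 ≈ 96,680.
Employed = labor force − unemployed = 96,680 − 7,019 = 89,661.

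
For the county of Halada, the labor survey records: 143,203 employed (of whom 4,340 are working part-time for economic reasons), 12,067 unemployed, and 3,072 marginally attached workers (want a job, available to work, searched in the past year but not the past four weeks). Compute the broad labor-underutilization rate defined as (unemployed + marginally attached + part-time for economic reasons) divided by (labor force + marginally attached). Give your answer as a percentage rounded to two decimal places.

Broad underutilization rate ≈ 12.30%.

Labor force = 143,203 + 12,067 = 155,270.
Numerator = 12,067 + 3,072 + 4,340 = 19,479.
Denominator = 155,270 + 3,072 = 158,342.
Broad rate = 19,479 / 158,342 = 12.30%.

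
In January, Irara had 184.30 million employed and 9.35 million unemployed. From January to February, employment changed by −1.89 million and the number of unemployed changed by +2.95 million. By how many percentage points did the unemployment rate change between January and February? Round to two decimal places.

January: labor force = 184.30 + 9.35 = 193.65; u = 9.35/193.65 = 4.83%.
February: labor force = 182.41 + 12.30 = 194.71; u = 12.30/194.71 = 6.32%.
Change = 6.32% − 4.83% = +1.49 pp.

The unemployment rate changed by +1.49 percentage points.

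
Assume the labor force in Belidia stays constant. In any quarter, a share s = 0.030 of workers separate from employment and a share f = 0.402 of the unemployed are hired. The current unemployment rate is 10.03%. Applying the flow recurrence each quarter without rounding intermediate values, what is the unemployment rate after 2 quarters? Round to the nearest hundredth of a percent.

With a fixed labor force, u_{t+1} = u_t + s·(1−u_t) − f·u_t = u_t·(1−s−f) + s.
Here 1−s−f = 0.568 and s = 0.030.
u_1 = 0.100300 × 0.568 + 0.030 = 0.086970.
u_2 = 0.086970 × 0.568 + 0.030 = 0.079399.

Unemployment rate after two quarters ≈ 7.94%.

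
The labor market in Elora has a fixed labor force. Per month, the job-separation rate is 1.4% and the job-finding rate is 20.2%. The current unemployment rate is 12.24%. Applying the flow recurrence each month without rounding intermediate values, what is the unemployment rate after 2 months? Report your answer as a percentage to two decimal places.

With a fixed labor force, u_{t+1} = u_t + s·(1−u_t) − f·u_t = u_t·(1−s−f) + s.
Here 1−s−f = 0.784 and s = 0.014.
u_1 = 0.122400 × 0.784 + 0.014 = 0.109962.
u_2 = 0.109962 × 0.784 + 0.014 = 0.100210.

Unemployment rate after two months ≈ 10.02%.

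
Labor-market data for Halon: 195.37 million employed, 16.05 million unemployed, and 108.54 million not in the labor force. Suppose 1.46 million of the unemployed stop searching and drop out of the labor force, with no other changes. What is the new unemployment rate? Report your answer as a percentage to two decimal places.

New unemployment rate ≈ 6.95%.

Initially, labor force = 195.37 + 16.05 = 211.42 million, so u = 16.05/211.42 = 7.59%.
After the change, unemployed and labor force both fall by 1.46 → E = 195.37, U = 14.59, labor force = 209.96 million.
New unemployment rate = 14.59 / 209.96 = 6.95%.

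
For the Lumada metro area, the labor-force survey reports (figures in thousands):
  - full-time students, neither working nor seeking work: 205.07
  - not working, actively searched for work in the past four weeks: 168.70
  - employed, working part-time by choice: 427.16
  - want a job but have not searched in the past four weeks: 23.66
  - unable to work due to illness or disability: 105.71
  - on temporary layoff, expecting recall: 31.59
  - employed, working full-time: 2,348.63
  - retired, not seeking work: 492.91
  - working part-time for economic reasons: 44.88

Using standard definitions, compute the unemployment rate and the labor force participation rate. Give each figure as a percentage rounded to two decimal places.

Employed = 427.16 + 2,348.63 + 44.88 = 2,820.67 thousand (anyone who worked, including part-time for economic reasons, counts as employed).
Unemployed = 168.70 + 31.59 = 200.29 thousand (jobless and actively searching, or on temporary layoff).
Labor force = 2,820.67 + 200.29 = 3,020.96 thousand.
Not in labor force = 205.07 + 23.66 + 105.71 + 492.91 = 827.35 thousand (those not working and not actively searching are outside the labor force — including those who want a job but have given up searching).
Civilian working-age population = 3,020.96 + 827.35 = 3,848.31 thousand.
Unemployment rate = 200.29 / 3,020.96 = 6.63%.
Labor force participation rate = 3,020.96 / 3,848.31 = 78.50%.

Unemployment rate ≈ 6.63%; labor force participation rate ≈ 78.50%.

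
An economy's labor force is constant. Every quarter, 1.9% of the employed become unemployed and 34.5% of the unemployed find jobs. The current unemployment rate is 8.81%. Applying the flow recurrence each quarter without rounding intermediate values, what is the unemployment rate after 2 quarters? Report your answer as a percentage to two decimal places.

With a fixed labor force, u_{t+1} = u_t + s·(1−u_t) − f·u_t = u_t·(1−s−f) + s.
Here 1−s−f = 0.636 and s = 0.019.
u_1 = 0.088100 × 0.636 + 0.019 = 0.075032.
u_2 = 0.075032 × 0.636 + 0.019 = 0.066720.

Unemployment rate after two quarters ≈ 6.67%.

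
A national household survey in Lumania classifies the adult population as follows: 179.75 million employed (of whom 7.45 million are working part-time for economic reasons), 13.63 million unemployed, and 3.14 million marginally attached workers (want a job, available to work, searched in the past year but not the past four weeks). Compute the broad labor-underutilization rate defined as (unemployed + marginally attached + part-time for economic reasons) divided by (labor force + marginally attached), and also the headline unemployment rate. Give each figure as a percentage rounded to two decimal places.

Labor force = 179.75 + 13.63 = 193.38 million.
Numerator = 13.63 + 3.14 + 7.45 = 24.22 million.
Denominator = 193.38 + 3.14 = 196.52 million.
Broad rate = 24.22 / 196.52 = 12.32%.
Headline unemployment rate = 13.63 / 193.38 = 7.05%.

Broad underutilization rate ≈ 12.32%; headline unemployment rate ≈ 7.05%.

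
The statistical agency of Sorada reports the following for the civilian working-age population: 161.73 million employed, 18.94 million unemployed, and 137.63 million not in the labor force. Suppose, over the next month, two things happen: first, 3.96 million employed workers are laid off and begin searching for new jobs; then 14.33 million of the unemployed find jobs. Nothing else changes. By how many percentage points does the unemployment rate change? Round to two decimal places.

Initially, labor force = 161.73 + 18.94 = 180.67 million, so u = 18.94/180.67 = 10.48%.
After the first change, employed falls and unemployed rises by 3.96; labor force unchanged → E = 157.77, U = 22.90, labor force = 180.67 million.
After the second change, unemployed falls and employed rises by 14.33; labor force unchanged → E = 172.10, U = 8.57, labor force = 180.67 million.
New unemployment rate = 8.57 / 180.67 = 4.74%.
Change = 4.74% − 10.48% = −5.74 percentage points.

The unemployment rate changes by −5.74 percentage points.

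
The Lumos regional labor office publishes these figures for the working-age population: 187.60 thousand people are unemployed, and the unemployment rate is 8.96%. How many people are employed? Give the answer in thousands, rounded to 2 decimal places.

Labor force = U / u = 187.60 / 0.0896 ≈ 2,093.75 thousand.
Employed = labor force − unemployed = 2,093.75 − 187.60 = 1,906.15 thousand.

About 1,906.15 thousand are employed.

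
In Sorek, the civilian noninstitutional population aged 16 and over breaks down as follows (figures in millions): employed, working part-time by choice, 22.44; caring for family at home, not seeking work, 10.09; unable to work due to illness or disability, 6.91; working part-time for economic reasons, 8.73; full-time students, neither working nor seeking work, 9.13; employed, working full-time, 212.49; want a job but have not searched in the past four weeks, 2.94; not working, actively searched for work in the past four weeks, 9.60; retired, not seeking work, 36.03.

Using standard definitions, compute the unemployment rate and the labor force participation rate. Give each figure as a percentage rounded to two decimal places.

Unemployment rate ≈ 3.79%; labor force participation rate ≈ 79.55%.

Employed = 22.44 + 8.73 + 212.49 = 243.66 million (anyone who worked, including part-time for economic reasons, counts as employed).
Unemployed = 9.60 million.
Labor force = 243.66 + 9.60 = 253.26 million.
Not in labor force = 10.09 + 6.91 + 9.13 + 2.94 + 36.03 = 65.10 million (those not working and not actively searching are outside the labor force — including those who want a job but have given up searching).
Civilian working-age population = 253.26 + 65.10 = 318.36 million.
Unemployment rate = 9.60 / 253.26 = 3.79%.
Labor force participation rate = 253.26 / 318.36 = 79.55%.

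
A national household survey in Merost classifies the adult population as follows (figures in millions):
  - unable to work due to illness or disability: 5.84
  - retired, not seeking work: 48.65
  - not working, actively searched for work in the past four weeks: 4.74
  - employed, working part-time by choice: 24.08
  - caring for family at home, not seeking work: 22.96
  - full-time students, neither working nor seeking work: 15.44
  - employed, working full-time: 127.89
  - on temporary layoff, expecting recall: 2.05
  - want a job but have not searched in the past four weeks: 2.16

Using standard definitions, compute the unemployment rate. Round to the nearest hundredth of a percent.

Employed = 24.08 + 127.89 = 151.97 million.
Unemployed = 4.74 + 2.05 = 6.79 million (jobless and actively searching, or on temporary layoff).
Labor force = 151.97 + 6.79 = 158.76 million.
Unemployment rate = 6.79 / 158.76 = 4.28%.

Unemployment rate ≈ 4.28%.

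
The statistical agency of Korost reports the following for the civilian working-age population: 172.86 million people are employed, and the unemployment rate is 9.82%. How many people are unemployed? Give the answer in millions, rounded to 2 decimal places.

Let U be the number unemployed. The labor force is E + U, and U/(E+U) = 0.0982.
So U = 0.0982 × 172.86 / (1 − 0.0982) = 16.9749 / 0.9018 ≈ 18.82 million.

About 18.82 million are unemployed.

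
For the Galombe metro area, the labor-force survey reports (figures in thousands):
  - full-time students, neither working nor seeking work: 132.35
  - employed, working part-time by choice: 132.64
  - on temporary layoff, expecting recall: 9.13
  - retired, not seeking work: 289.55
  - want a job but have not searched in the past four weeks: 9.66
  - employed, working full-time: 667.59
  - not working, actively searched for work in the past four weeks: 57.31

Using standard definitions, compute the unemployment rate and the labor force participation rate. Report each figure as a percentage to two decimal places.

Employed = 132.64 + 667.59 = 800.23 thousand.
Unemployed = 9.13 + 57.31 = 66.44 thousand (jobless and actively searching, or on temporary layoff).
Labor force = 800.23 + 66.44 = 866.67 thousand.
Not in labor force = 132.35 + 289.55 + 9.66 = 431.56 thousand (those not working and not actively searching are outside the labor force — including those who want a job but have given up searching).
Civilian working-age population = 866.67 + 431.56 = 1,298.23 thousand.
Unemployment rate = 66.44 / 866.67 = 7.67%.
Labor force participation rate = 866.67 / 1,298.23 = 66.76%.

Unemployment rate ≈ 7.67%; labor force participation rate ≈ 66.76%.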